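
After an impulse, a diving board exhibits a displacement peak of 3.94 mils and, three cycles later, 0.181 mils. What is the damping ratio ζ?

0.161

Logarithmic decrement δ = (1/n)·ln(x₀/x_n) = (1/3)·ln(3.94/0.181) = (1/3)·ln(21.77) = 1.027.
ζ = δ/√(4π² + δ²) = 1.027/√(39.48 + 1.05) = 1.027/6.367 = 0.1613.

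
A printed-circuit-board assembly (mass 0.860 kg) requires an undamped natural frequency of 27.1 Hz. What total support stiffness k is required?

ω_n = 2πf_n = 2π × 27.1 = 170.3 rad/s.
k = m·ω_n² = 0.860 × 170.3² = 0.860 × 28990 = 24930 N/m.

24900 N/m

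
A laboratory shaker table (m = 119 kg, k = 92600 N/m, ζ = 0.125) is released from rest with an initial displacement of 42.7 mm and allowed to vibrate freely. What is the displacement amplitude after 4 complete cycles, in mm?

Logarithmic decrement δ = 2πζ/√(1 − ζ²) = 2π × 0.1250/√(1 − 0.0156) = 0.7916.
After n cycles, x_n/x₀ = e^(−nδ), so x_4 = 42.7 × e^(−4 × 0.7916) = 42.7 × 0.04215 = 1.800 mm.

1.80 mm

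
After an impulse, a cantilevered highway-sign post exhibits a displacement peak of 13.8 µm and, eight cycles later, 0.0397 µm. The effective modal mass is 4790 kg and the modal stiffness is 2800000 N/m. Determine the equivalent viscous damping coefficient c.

Logarithmic decrement δ = (1/n)·ln(x₀/x_n) = (1/8)·ln(13.8/0.0397) = (1/8)·ln(347.6) = 0.7314.
ζ = δ/√(4π² + δ²) = 0.7314/√(39.48 + 0.535) = 0.7314/6.326 = 0.1156.
c = ζ · 2√(km) = 0.1156 × 2√(2800000 × 4790) = 0.1156 × 231600 = 26780 N·s/m.

26800 N·s/m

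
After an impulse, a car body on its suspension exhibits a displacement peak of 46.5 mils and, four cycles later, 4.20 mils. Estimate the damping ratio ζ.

0.0952

Logarithmic decrement δ = (1/n)·ln(x₀/x_n) = (1/4)·ln(46.5/4.20) = (1/4)·ln(11.07) = 0.6011.
ζ = δ/√(4π² + δ²) = 0.6011/√(39.48 + 0.361) = 0.6011/6.312 = 0.09523.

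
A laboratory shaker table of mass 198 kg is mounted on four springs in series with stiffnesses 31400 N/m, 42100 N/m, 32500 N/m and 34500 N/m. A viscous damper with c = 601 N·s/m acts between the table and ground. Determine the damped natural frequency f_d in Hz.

Series springs: 1/k_eq = 1/31400 + 1/42100 + 1/32500 + 1/34500 = 0.0001154, so k_eq = 8669 N/m.
ω_n = √(k_eq/m) = √(8669/198) = 6.617 rad/s.
Critical damping c_c = 2√(k_eq·m) = 2√(8669 × 198) = 2620 N·s/m, so ζ = c/c_c = 601/2620 = 0.2294.
ω_d = ω_n√(1 − ζ²) = 6.617 × √(1 − 0.0526) = 6.440 rad/s.
f_d = ω_d/(2π) = 1.025 Hz.

1.03 Hz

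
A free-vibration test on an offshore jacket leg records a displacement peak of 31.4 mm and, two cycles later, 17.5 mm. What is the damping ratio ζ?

0.0465

Logarithmic decrement δ = (1/n)·ln(x₀/x_n) = (1/2)·ln(31.4/17.5) = (1/2)·ln(1.794) = 0.2923.
ζ = δ/√(4π² + δ²) = 0.2923/√(39.48 + 0.0854) = 0.2923/6.290 = 0.04647.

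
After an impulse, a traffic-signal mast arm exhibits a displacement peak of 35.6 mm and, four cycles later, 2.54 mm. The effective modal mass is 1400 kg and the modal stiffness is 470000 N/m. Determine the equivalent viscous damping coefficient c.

Logarithmic decrement δ = (1/n)·ln(x₀/x_n) = (1/4)·ln(35.6/2.54) = (1/4)·ln(14.02) = 0.6600.
ζ = δ/√(4π² + δ²) = 0.6600/√(39.48 + 0.436) = 0.6600/6.318 = 0.1045.
c = ζ · 2√(km) = 0.1045 × 2√(470000 × 1400) = 0.1045 × 51300 = 5360 N·s/m.

5360 N·s/m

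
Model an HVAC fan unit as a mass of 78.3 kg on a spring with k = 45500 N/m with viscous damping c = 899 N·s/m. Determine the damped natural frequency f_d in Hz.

3.73 Hz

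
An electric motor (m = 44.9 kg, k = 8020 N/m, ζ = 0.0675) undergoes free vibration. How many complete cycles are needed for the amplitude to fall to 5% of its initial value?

8 cycles

Logarithmic decrement δ = 2πζ/√(1 − ζ²) = 2π × 0.06750/√(1 − 0.00456) = 0.4251.
x_n/x₀ = e^(−nδ) ≤ 0.05; take ln: n ≥ ln(1/0.05)/δ = 2.996/0.4251 = 7.047.
So 8 complete cycles are required.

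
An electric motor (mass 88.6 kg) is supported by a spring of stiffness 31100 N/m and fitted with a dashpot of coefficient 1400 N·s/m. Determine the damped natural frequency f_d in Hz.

2.70 Hz

ω_n = √(k/m) = √(31100/88.6) = 18.74 rad/s.
Critical damping c_c = 2√(k·m) = 2√(31100 × 88.6) = 3320 N·s/m, so ζ = c/c_c = 1400/3320 = 0.4217.
ω_d = ω_n√(1 − ζ²) = 18.74 × √(1 − 0.178) = 16.99 rad/s.
f_d = ω_d/(2π) = 2.704 Hz.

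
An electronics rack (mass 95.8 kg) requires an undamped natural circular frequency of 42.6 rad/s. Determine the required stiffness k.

174000 N/m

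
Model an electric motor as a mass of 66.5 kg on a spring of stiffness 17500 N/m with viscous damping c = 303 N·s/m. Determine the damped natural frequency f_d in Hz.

ω_n = √(k/m) = √(17500/66.5) = 16.22 rad/s.
Critical damping c_c = 2√(k·m) = 2√(17500 × 66.5) = 2158 N·s/m, so ζ = c/c_c = 303/2158 = 0.1404.
ω_d = ω_n√(1 − ζ²) = 16.22 × √(1 − 0.0197) = 16.06 rad/s.
f_d = ω_d/(2π) = 2.556 Hz.

2.56 Hz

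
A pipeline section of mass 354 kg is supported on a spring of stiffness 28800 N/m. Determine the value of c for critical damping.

6390 N·s/m

c_c = 2√(k·m) = 2√(28800 × 354) = 2 × 3193 = 6386 N·s/m.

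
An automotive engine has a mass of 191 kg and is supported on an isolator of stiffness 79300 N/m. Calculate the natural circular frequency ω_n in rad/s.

ω_n = √(k/m) = √(79300/191) = √415.2 = 20.38 rad/s.

20.4 rad/s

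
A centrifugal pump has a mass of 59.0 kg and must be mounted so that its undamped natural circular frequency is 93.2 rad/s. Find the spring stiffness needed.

512000 N/m

k = m·ω_n² = 59.0 × 93.20² = 59.0 × 8686 = 512500 N/m.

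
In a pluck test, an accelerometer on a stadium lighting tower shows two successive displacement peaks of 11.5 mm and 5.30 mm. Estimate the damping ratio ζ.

0.122

Logarithmic decrement δ = (1/n)·ln(x₀/x_n) = (1/1)·ln(11.5/5.30) = (1/1)·ln(2.170) = 0.7746.
ζ = δ/√(4π² + δ²) = 0.7746/√(39.48 + 0.600) = 0.7746/6.331 = 0.1224.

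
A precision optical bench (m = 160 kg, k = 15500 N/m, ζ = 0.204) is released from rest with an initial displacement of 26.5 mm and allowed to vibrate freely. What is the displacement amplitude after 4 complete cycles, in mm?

0.141 mm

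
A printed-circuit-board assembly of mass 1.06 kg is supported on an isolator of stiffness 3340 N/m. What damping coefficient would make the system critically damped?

119 N·s/m

c_c = 2√(k·m) = 2√(3340 × 1.06) = 2 × 59.50 = 119.0 N·s/m.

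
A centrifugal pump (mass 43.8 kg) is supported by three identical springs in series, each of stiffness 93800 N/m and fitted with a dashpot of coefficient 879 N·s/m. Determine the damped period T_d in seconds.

0.254 s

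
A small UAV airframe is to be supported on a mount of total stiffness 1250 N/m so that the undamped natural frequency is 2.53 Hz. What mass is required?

ω_n = 2πf_n = 2π × 2.53 = 15.90 rad/s.
m = k/ω_n² = 1250/15.90² = 1250/252.7 = 4.947 kg.

4.95 kg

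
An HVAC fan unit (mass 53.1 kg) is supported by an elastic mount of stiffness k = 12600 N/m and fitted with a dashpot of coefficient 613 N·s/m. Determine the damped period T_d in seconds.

0.440 s

ω_n = √(k/m) = √(12600/53.1) = 15.40 rad/s.
Critical damping c_c = 2√(k·m) = 2√(12600 × 53.1) = 1636 N·s/m, so ζ = c/c_c = 613/1636 = 0.3747.
ω_d = ω_n√(1 − ζ²) = 15.40 × √(1 − 0.140) = 14.28 rad/s.
T_d = 2π/ω_d = 0.4399 s.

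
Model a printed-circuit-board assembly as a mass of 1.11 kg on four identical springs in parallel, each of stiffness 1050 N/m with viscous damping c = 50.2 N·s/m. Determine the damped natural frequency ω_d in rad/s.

Parallel springs add: k_eq = 4 × 1050 = 4200 N/m.
ω_n = √(k_eq/m) = √(4200/1.11) = 61.51 rad/s.
Critical damping c_c = 2√(k_eq·m) = 2√(4200 × 1.11) = 136.6 N·s/m, so ζ = c/c_c = 50.2/136.6 = 0.3676.
ω_d = ω_n√(1 − ζ²) = 61.51 × √(1 − 0.135) = 57.21 rad/s.

57.2 rad/s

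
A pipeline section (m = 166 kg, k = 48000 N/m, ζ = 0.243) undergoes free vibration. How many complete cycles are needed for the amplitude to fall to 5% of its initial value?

2 cycles

Logarithmic decrement δ = 2πζ/√(1 − ζ²) = 2π × 0.2430/√(1 − 0.0590) = 1.574.
x_n/x₀ = e^(−nδ) ≤ 0.05; take ln: n ≥ ln(1/0.05)/δ = 2.996/1.574 = 1.903.
So 2 complete cycles are required.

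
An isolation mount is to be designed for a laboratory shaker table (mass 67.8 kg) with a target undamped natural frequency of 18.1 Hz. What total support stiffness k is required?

ω_n = 2πf_n = 2π × 18.1 = 113.7 rad/s.
k = m·ω_n² = 67.8 × 113.7² = 67.8 × 12930 = 876900 N/m.

877000 N/m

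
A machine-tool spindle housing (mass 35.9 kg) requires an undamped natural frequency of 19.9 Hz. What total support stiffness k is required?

561000 N/m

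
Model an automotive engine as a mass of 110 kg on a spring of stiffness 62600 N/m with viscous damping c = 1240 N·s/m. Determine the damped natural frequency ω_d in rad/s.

ω_n = √(k/m) = √(62600/110) = 23.86 rad/s.
Critical damping c_c = 2√(k·m) = 2√(62600 × 110) = 5248 N·s/m, so ζ = c/c_c = 1240/5248 = 0.2363.
ω_d = ω_n√(1 − ζ²) = 23.86 × √(1 − 0.0558) = 23.18 rad/s.

23.2 rad/s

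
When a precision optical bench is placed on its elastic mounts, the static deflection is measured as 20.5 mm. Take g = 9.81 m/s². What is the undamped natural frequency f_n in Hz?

ω_n = √(g/δ_st) = √(9.81/0.0205) = √478.5 = 21.88 rad/s.
f_n = ω_n/(2π) = 21.88/6.283 = 3.482 Hz.

3.48 Hz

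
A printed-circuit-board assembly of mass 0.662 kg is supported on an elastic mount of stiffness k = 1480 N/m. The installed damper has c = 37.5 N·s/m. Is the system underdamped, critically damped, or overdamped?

underdamped

c_c = 2√(k·m) = 62.60 N·s/m; ζ = c/c_c = 37.5/62.60 = 0.599.
Since ζ < 1 the system is underdamped.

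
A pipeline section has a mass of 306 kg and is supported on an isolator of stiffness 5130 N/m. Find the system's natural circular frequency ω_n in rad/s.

4.09 rad/s

ω_n = √(k/m) = √(5130/306) = √16.76 = 4.094 rad/s.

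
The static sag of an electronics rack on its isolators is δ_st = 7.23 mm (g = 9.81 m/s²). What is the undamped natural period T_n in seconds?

0.171 s

ω_n = √(g/δ_st) = √(9.81/0.00723) = √1357 = 36.84 rad/s.
T_n = 2π/ω_n = 6.283/36.84 = 0.1706 s.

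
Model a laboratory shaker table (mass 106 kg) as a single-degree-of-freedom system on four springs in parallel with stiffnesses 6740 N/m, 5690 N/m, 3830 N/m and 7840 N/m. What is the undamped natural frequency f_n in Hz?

2.40 Hz

Parallel springs add: k_eq = 6740 + 5690 + 3830 + 7840 = 24100 N/m.
ω_n = √(k_eq/m) = √(24100/106) = √227.4 = 15.08 rad/s.
f_n = ω_n/(2π) = 15.08/6.283 = 2.400 Hz.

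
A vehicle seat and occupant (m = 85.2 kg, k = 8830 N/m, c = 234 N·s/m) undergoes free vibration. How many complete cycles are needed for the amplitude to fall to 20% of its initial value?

2 cycles

ζ = c/(2√(km)) = 234/(2√(8830 × 85.2)) = 234/1735 = 0.1349.
Logarithmic decrement δ = 2πζ/√(1 − ζ²) = 2π × 0.1349/√(1 − 0.0182) = 0.8554.
x_n/x₀ = e^(−nδ) ≤ 0.2; take ln: n ≥ ln(1/0.2)/δ = 1.609/0.8554 = 1.882.
So 2 complete cycles are required.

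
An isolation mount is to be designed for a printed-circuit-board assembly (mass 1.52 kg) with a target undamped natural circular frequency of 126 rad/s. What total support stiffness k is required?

24100 N/m

k = m·ω_n² = 1.52 × 126.0² = 1.52 × 15880 = 24130 N/m.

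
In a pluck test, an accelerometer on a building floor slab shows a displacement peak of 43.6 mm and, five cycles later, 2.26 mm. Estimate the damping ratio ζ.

Logarithmic decrement δ = (1/n)·ln(x₀/x_n) = (1/5)·ln(43.6/2.26) = (1/5)·ln(19.29) = 0.5919.
ζ = δ/√(4π² + δ²) = 0.5919/√(39.48 + 0.350) = 0.5919/6.311 = 0.09379.

0.0938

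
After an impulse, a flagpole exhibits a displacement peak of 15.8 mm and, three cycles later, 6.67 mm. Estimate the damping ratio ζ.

Logarithmic decrement δ = (1/n)·ln(x₀/x_n) = (1/3)·ln(15.8/6.67) = (1/3)·ln(2.369) = 0.2875.
ζ = δ/√(4π² + δ²) = 0.2875/√(39.48 + 0.0826) = 0.2875/6.290 = 0.04570.

0.0457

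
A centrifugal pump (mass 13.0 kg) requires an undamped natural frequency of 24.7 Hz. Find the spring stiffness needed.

313000 N/m

ω_n = 2πf_n = 2π × 24.7 = 155.2 rad/s.
k = m·ω_n² = 13.0 × 155.2² = 13.0 × 24090 = 313100 N/m.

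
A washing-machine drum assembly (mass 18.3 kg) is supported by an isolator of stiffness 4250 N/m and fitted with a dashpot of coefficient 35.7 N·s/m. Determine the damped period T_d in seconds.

0.413 s

ω_n = √(k/m) = √(4250/18.3) = 15.24 rad/s.
Critical damping c_c = 2√(k·m) = 2√(4250 × 18.3) = 557.8 N·s/m, so ζ = c/c_c = 35.7/557.8 = 0.06401.
ω_d = ω_n√(1 − ζ²) = 15.24 × √(1 − 0.00410) = 15.21 rad/s.
T_d = 2π/ω_d = 0.4131 s.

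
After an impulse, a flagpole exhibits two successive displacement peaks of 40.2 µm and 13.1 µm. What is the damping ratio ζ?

0.176

Logarithmic decrement δ = (1/n)·ln(x₀/x_n) = (1/1)·ln(40.2/13.1) = (1/1)·ln(3.069) = 1.121.
ζ = δ/√(4π² + δ²) = 1.121/√(39.48 + 1.26) = 1.121/6.382 = 0.1757.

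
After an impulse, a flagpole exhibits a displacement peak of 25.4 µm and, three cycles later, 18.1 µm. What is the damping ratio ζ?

Logarithmic decrement δ = (1/n)·ln(x₀/x_n) = (1/3)·ln(25.4/18.1) = (1/3)·ln(1.403) = 0.1129.
ζ = δ/√(4π² + δ²) = 0.1129/√(39.48 + 0.0128) = 0.1129/6.284 = 0.01797.

0.0180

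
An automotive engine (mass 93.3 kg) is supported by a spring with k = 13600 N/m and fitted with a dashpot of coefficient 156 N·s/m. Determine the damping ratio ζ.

0.0692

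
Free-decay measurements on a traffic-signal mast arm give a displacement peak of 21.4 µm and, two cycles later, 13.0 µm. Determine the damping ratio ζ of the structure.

0.0396

Logarithmic decrement δ = (1/n)·ln(x₀/x_n) = (1/2)·ln(21.4/13.0) = (1/2)·ln(1.646) = 0.2492.
ζ = δ/√(4π² + δ²) = 0.2492/√(39.48 + 0.0621) = 0.2492/6.288 = 0.03963.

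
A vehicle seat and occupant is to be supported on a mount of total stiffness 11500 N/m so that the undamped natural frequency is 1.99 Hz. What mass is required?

73.6 kg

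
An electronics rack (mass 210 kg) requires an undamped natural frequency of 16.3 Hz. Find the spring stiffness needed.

2200000 N/m

ω_n = 2πf_n = 2π × 16.3 = 102.4 rad/s.
k = m·ω_n² = 210 × 102.4² = 210 × 10490 = 2203000 N/m.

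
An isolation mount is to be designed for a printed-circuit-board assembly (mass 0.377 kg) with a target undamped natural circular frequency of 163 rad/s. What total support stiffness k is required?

k = m·ω_n² = 0.377 × 163.0² = 0.377 × 26570 = 10020 N/m.

10000 N/m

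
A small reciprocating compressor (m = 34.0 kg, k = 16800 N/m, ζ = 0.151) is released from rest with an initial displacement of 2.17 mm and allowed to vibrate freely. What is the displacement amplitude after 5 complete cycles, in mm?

Logarithmic decrement δ = 2πζ/√(1 − ζ²) = 2π × 0.1510/√(1 − 0.0228) = 0.9598.
After n cycles, x_n/x₀ = e^(−nδ), so x_5 = 2.17 × e^(−5 × 0.9598) = 2.17 × 0.008239 = 0.01788 mm.

0.0179 mm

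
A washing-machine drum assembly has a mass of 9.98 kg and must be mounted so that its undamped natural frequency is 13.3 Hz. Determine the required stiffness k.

69700 N/m

ω_n = 2πf_n = 2π × 13.3 = 83.57 rad/s.
k = m·ω_n² = 9.98 × 83.57² = 9.98 × 6983 = 69690 N/m.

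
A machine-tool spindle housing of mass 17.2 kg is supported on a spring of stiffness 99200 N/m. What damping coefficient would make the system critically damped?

2610 N·s/m

c_c = 2√(k·m) = 2√(99200 × 17.2) = 2 × 1306 = 2612 N·s/m.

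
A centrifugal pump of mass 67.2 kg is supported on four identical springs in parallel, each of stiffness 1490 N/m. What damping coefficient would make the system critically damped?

1270 N·s/m

Parallel springs add: k_eq = 4 × 1490 = 5960 N/m.
c_c = 2√(k_eq·m) = 2√(5960 × 67.2) = 2 × 632.9 = 1266 N·s/m.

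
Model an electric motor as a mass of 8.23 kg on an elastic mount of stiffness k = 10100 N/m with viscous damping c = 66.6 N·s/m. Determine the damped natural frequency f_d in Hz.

5.54 Hz

ω_n = √(k/m) = √(10100/8.23) = 35.03 rad/s.
Critical damping c_c = 2√(k·m) = 2√(10100 × 8.23) = 576.6 N·s/m, so ζ = c/c_c = 66.6/576.6 = 0.1155.
ω_d = ω_n√(1 − ζ²) = 35.03 × √(1 − 0.0133) = 34.80 rad/s.
f_d = ω_d/(2π) = 5.538 Hz.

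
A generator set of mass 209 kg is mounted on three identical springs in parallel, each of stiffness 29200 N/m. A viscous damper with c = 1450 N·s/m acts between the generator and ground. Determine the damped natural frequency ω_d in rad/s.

Parallel springs add: k_eq = 3 × 29200 = 87600 N/m.
ω_n = √(k_eq/m) = √(87600/209) = 20.47 rad/s.
Critical damping c_c = 2√(k_eq·m) = 2√(87600 × 209) = 8558 N·s/m, so ζ = c/c_c = 1450/8558 = 0.1694.
ω_d = ω_n√(1 − ζ²) = 20.47 × √(1 − 0.0287) = 20.18 rad/s.

20.2 rad/s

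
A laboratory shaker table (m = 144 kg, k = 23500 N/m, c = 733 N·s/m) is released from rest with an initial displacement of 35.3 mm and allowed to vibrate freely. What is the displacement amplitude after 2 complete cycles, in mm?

2.74 mm

ζ = c/(2√(km)) = 733/(2√(23500 × 144)) = 733/3679 = 0.1992.
Logarithmic decrement δ = 2πζ/√(1 − ζ²) = 2π × 0.1992/√(1 − 0.0397) = 1.277.
After n cycles, x_n/x₀ = e^(−nδ), so x_2 = 35.3 × e^(−2 × 1.277) = 35.3 × 0.07770 = 2.743 mm.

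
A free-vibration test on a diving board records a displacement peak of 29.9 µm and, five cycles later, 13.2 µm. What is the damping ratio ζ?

Logarithmic decrement δ = (1/n)·ln(x₀/x_n) = (1/5)·ln(29.9/13.2) = (1/5)·ln(2.265) = 0.1635.
ζ = δ/√(4π² + δ²) = 0.1635/√(39.48 + 0.0267) = 0.1635/6.285 = 0.02602.

0.0260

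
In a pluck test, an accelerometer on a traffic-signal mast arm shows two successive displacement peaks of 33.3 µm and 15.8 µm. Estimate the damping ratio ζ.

0.118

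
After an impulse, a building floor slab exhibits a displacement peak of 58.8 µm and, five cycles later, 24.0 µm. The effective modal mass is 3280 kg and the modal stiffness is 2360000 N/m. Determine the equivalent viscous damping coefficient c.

5020 N·s/m

Logarithmic decrement δ = (1/n)·ln(x₀/x_n) = (1/5)·ln(58.8/24.0) = (1/5)·ln(2.450) = 0.1792.
ζ = δ/√(4π² + δ²) = 0.1792/√(39.48 + 0.0321) = 0.1792/6.286 = 0.02851.
c = ζ · 2√(km) = 0.02851 × 2√(2360000 × 3280) = 0.02851 × 176000 = 5017 N·s/m.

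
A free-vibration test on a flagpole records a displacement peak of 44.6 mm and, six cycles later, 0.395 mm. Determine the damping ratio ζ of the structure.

Logarithmic decrement δ = (1/n)·ln(x₀/x_n) = (1/6)·ln(44.6/0.395) = (1/6)·ln(112.9) = 0.7878.
ζ = δ/√(4π² + δ²) = 0.7878/√(39.48 + 0.621) = 0.7878/6.332 = 0.1244.

0.124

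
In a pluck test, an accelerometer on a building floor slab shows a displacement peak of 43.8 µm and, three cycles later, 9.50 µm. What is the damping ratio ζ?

Logarithmic decrement δ = (1/n)·ln(x₀/x_n) = (1/3)·ln(43.8/9.50) = (1/3)·ln(4.611) = 0.5094.
ζ = δ/√(4π² + δ²) = 0.5094/√(39.48 + 0.260) = 0.5094/6.304 = 0.08082.

0.0808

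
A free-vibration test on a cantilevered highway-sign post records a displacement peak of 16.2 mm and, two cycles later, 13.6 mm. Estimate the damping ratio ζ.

0.0139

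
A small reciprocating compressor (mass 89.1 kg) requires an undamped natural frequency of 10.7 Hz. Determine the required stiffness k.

ω_n = 2πf_n = 2π × 10.7 = 67.23 rad/s.
k = m·ω_n² = 89.1 × 67.23² = 89.1 × 4520 = 402700 N/m.

403000 N/m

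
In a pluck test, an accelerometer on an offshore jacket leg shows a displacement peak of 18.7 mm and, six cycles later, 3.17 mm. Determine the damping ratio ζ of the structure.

Logarithmic decrement δ = (1/n)·ln(x₀/x_n) = (1/6)·ln(18.7/3.17) = (1/6)·ln(5.899) = 0.2958.
ζ = δ/√(4π² + δ²) = 0.2958/√(39.48 + 0.0875) = 0.2958/6.290 = 0.04703.

0.0470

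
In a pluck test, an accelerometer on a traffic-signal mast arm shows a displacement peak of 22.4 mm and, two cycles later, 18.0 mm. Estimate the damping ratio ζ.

0.0174

Logarithmic decrement δ = (1/n)·ln(x₀/x_n) = (1/2)·ln(22.4/18.0) = (1/2)·ln(1.244) = 0.1093.
ζ = δ/√(4π² + δ²) = 0.1093/√(39.48 + 0.0120) = 0.1093/6.284 = 0.01740.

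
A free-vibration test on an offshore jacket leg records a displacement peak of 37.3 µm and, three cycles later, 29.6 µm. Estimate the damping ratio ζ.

0.0123

Logarithmic decrement δ = (1/n)·ln(x₀/x_n) = (1/3)·ln(37.3/29.6) = (1/3)·ln(1.260) = 0.07707.
ζ = δ/√(4π² + δ²) = 0.07707/√(39.48 + 0.00594) = 0.07707/6.284 = 0.01227.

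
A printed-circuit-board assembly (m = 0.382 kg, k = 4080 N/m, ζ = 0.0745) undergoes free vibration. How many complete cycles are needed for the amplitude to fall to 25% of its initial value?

Logarithmic decrement δ = 2πζ/√(1 − ζ²) = 2π × 0.07450/√(1 − 0.00555) = 0.4694.
x_n/x₀ = e^(−nδ) ≤ 0.25; take ln: n ≥ ln(1/0.25)/δ = 1.386/0.4694 = 2.953.
So 3 complete cycles are required.

3 cycles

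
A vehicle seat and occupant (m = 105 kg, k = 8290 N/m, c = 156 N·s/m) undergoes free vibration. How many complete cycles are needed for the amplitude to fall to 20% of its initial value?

ζ = c/(2√(km)) = 156/(2√(8290 × 105)) = 156/1866 = 0.08360.
Logarithmic decrement δ = 2πζ/√(1 − ζ²) = 2π × 0.08360/√(1 − 0.00699) = 0.5271.
x_n/x₀ = e^(−nδ) ≤ 0.2; take ln: n ≥ ln(1/0.2)/δ = 1.609/0.5271 = 3.053.
So 4 complete cycles are required.

4 cycles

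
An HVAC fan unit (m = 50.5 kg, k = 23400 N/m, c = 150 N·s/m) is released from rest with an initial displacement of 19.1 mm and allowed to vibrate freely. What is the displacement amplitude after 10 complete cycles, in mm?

0.248 mm

ζ = c/(2√(km)) = 150/(2√(23400 × 50.5)) = 150/2174 = 0.06899.
Logarithmic decrement δ = 2πζ/√(1 − ζ²) = 2π × 0.06899/√(1 − 0.00476) = 0.4345.
After n cycles, x_n/x₀ = e^(−nδ), so x_10 = 19.1 × e^(−10 × 0.4345) = 19.1 × 0.01297 = 0.2477 mm.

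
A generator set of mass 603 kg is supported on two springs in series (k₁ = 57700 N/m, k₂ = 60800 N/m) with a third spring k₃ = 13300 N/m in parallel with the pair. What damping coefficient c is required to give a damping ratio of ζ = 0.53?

Series pair: k_s = k₁k₂/(k₁+k₂) = (57700)(60800)/(57700 + 60800) = 29600 N/m. In parallel with k₃: k_eq = 29600 + 13300 = 42900 N/m.
c_c = 2√(k_eq·m) = 2√(42900 × 603) = 10170 N·s/m.
c = ζ·c_c = 0.53 × 10170 = 5392 N·s/m.

5390 N·s/m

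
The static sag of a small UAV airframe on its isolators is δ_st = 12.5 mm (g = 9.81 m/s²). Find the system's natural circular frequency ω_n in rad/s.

ω_n = √(g/δ_st) = √(9.81/0.0125) = √784.8 = 28.01 rad/s.

28.0 rad/s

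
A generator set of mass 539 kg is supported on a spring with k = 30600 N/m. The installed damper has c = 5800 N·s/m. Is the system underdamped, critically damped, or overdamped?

underdamped

c_c = 2√(k·m) = 8122 N·s/m; ζ = c/c_c = 5800/8122 = 0.714.
Since ζ < 1 the system is underdamped.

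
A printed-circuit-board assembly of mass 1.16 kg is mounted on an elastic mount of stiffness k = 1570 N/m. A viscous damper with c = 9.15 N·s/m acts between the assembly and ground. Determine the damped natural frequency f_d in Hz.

5.82 Hz

ω_n = √(k/m) = √(1570/1.16) = 36.79 rad/s.
Critical damping c_c = 2√(k·m) = 2√(1570 × 1.16) = 85.35 N·s/m, so ζ = c/c_c = 9.15/85.35 = 0.1072.
ω_d = ω_n√(1 − ζ²) = 36.79 × √(1 − 0.0115) = 36.58 rad/s.
f_d = ω_d/(2π) = 5.821 Hz.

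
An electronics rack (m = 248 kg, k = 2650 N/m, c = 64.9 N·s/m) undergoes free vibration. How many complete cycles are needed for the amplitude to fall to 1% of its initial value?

ζ = c/(2√(km)) = 64.9/(2√(2650 × 248)) = 64.9/1621 = 0.04003.
Logarithmic decrement δ = 2πζ/√(1 − ζ²) = 2π × 0.04003/√(1 − 0.00160) = 0.2517.
x_n/x₀ = e^(−nδ) ≤ 0.01; take ln: n ≥ ln(1/0.01)/δ = 4.605/0.2517 = 18.30.
So 19 complete cycles are required.

19 cycles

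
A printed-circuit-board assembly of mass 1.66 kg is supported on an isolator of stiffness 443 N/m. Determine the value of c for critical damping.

54.2 N·s/m

c_c = 2√(k·m) = 2√(443.0 × 1.66) = 2 × 27.12 = 54.24 N·s/m.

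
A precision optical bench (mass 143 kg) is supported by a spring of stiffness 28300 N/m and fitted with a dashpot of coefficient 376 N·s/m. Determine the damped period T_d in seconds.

ω_n = √(k/m) = √(28300/143) = 14.07 rad/s.
Critical damping c_c = 2√(k·m) = 2√(28300 × 143) = 4023 N·s/m, so ζ = c/c_c = 376/4023 = 0.09345.
ω_d = ω_n√(1 − ζ²) = 14.07 × √(1 − 0.00873) = 14.01 rad/s.
T_d = 2π/ω_d = 0.4486 s.

0.449 s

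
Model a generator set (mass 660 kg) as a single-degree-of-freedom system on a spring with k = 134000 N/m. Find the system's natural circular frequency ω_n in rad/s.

ω_n = √(k/m) = √(134000/660) = √203.0 = 14.25 rad/s.

14.2 rad/s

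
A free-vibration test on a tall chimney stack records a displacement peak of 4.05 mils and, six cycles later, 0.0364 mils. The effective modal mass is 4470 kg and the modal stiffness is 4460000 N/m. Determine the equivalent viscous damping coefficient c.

Logarithmic decrement δ = (1/n)·ln(x₀/x_n) = (1/6)·ln(4.05/0.0364) = (1/6)·ln(111.3) = 0.7853.
ζ = δ/√(4π² + δ²) = 0.7853/√(39.48 + 0.617) = 0.7853/6.332 = 0.1240.
c = ζ · 2√(km) = 0.1240 × 2√(4460000 × 4470) = 0.1240 × 282400 = 35020 N·s/m.

35000 N·s/m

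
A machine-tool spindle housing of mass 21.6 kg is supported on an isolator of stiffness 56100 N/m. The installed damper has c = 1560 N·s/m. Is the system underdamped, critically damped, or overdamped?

c_c = 2√(k·m) = 2202 N·s/m; ζ = c/c_c = 1560/2202 = 0.709.
Since ζ < 1 the system is underdamped.

underdamped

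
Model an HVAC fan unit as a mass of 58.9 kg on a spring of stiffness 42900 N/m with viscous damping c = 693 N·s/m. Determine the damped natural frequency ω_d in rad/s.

26.3 rad/s

ω_n = √(k/m) = √(42900/58.9) = 26.99 rad/s.
Critical damping c_c = 2√(k·m) = 2√(42900 × 58.9) = 3179 N·s/m, so ζ = c/c_c = 693/3179 = 0.2180.
ω_d = ω_n√(1 − ζ²) = 26.99 × √(1 − 0.0475) = 26.34 rad/s.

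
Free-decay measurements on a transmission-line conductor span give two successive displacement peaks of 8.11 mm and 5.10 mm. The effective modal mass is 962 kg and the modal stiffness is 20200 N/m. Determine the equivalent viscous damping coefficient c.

649 N·s/m

Logarithmic decrement δ = (1/n)·ln(x₀/x_n) = (1/1)·ln(8.11/5.10) = (1/1)·ln(1.590) = 0.4639.
ζ = δ/√(4π² + δ²) = 0.4639/√(39.48 + 0.215) = 0.4639/6.300 = 0.07362.
c = ζ · 2√(km) = 0.07362 × 2√(20200 × 962) = 0.07362 × 8816 = 649.1 N·s/m.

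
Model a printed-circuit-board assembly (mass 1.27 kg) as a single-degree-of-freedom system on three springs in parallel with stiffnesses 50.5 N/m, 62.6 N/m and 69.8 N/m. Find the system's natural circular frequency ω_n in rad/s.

12.0 rad/s

Parallel springs add: k_eq = 50.5 + 62.6 + 69.8 = 182.9 N/m.
ω_n = √(k_eq/m) = √(182.9/1.27) = √144.0 = 12.00 rad/s.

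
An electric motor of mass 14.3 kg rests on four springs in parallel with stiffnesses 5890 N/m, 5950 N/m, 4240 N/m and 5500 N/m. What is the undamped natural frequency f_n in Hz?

6.18 Hz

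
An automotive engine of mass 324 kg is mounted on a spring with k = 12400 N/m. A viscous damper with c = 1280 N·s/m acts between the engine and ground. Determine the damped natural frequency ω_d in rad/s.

ω_n = √(k/m) = √(12400/324) = 6.186 rad/s.
Critical damping c_c = 2√(k·m) = 2√(12400 × 324) = 4009 N·s/m, so ζ = c/c_c = 1280/4009 = 0.3193.
ω_d = ω_n√(1 − ζ²) = 6.186 × √(1 − 0.102) = 5.863 rad/s.

5.86 rad/s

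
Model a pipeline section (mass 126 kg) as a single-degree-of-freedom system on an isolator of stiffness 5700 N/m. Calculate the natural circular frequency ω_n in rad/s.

ω_n = √(k/m) = √(5700/126) = √45.24 = 6.726 rad/s.

6.73 rad/s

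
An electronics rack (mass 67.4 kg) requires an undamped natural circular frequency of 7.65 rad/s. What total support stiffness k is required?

3940 N/m

k = m·ω_n² = 67.4 × 7.650² = 67.4 × 58.52 = 3944 N/m.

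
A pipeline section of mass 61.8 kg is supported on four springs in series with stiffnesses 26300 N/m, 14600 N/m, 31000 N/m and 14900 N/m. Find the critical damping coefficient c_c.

Series springs: 1/k_eq = 1/26300 + 1/14600 + 1/31000 + 1/14900 = 0.0002059, so k_eq = 4857 N/m.
c_c = 2√(k_eq·m) = 2√(4857 × 61.8) = 2 × 547.9 = 1096 N·s/m.

1100 N·s/m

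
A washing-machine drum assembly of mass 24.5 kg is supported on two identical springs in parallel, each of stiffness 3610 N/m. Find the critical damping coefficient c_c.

841 N·s/m

Parallel springs add: k_eq = 2 × 3610 = 7220 N/m.
c_c = 2√(k_eq·m) = 2√(7220 × 24.5) = 2 × 420.6 = 841.2 N·s/m.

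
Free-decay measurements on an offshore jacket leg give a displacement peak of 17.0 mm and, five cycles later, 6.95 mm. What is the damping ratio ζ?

Logarithmic decrement δ = (1/n)·ln(x₀/x_n) = (1/5)·ln(17.0/6.95) = (1/5)·ln(2.446) = 0.1789.
ζ = δ/√(4π² + δ²) = 0.1789/√(39.48 + 0.0320) = 0.1789/6.286 = 0.02846.

0.0285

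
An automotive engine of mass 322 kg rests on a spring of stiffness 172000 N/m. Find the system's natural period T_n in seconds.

ω_n = √(k/m) = √(172000/322) = √534.2 = 23.11 rad/s.
T_n = 2π/ω_n = 6.283/23.11 = 0.2719 s.

0.272 s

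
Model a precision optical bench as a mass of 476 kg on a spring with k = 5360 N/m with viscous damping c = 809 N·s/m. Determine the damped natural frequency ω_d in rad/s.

ω_n = √(k/m) = √(5360/476) = 3.356 rad/s.
Critical damping c_c = 2√(k·m) = 2√(5360 × 476) = 3195 N·s/m, so ζ = c/c_c = 809/3195 = 0.2532.
ω_d = ω_n√(1 − ζ²) = 3.356 × √(1 − 0.0641) = 3.246 rad/s.

3.25 rad/s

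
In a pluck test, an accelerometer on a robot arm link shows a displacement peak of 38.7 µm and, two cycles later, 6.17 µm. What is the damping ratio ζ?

0.145

Logarithmic decrement δ = (1/n)·ln(x₀/x_n) = (1/2)·ln(38.7/6.17) = (1/2)·ln(6.272) = 0.9181.
ζ = δ/√(4π² + δ²) = 0.9181/√(39.48 + 0.843) = 0.9181/6.350 = 0.1446.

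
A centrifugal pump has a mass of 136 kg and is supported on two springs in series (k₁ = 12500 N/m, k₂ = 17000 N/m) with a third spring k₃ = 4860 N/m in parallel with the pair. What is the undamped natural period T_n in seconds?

Series pair: k_s = k₁k₂/(k₁+k₂) = (12500)(17000)/(12500 + 17000) = 7203 N/m. In parallel with k₃: k_eq = 7203 + 4860 = 12060 N/m.
ω_n = √(k_eq/m) = √(12060/136) = √88.70 = 9.418 rad/s.
T_n = 2π/ω_n = 6.283/9.418 = 0.6671 s.

0.667 s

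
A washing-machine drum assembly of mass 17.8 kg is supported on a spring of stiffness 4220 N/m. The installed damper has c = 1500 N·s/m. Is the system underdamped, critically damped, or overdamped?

overdamped

c_c = 2√(k·m) = 548.1 N·s/m; ζ = c/c_c = 1500/548.1 = 2.74.
Since ζ > 1 the system is overdamped.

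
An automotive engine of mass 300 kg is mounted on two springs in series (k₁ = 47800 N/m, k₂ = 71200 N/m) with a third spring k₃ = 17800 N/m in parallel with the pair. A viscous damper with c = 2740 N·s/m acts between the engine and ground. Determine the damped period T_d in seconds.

Series pair: k_s = k₁k₂/(k₁+k₂) = (47800)(71200)/(47800 + 71200) = 28600 N/m. In parallel with k₃: k_eq = 28600 + 17800 = 46400 N/m.
ω_n = √(k_eq/m) = √(46400/300) = 12.44 rad/s.
Critical damping c_c = 2√(k_eq·m) = 2√(46400 × 300) = 7462 N·s/m, so ζ = c/c_c = 2740/7462 = 0.3672.
ω_d = ω_n√(1 − ζ²) = 12.44 × √(1 − 0.135) = 11.57 rad/s.
T_d = 2π/ω_d = 0.5432 s.

0.543 s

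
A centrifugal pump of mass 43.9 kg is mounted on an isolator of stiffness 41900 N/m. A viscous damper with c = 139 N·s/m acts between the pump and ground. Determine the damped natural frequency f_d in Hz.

ω_n = √(k/m) = √(41900/43.9) = 30.89 rad/s.
Critical damping c_c = 2√(k·m) = 2√(41900 × 43.9) = 2712 N·s/m, so ζ = c/c_c = 139/2712 = 0.05124.
ω_d = ω_n√(1 − ζ²) = 30.89 × √(1 − 0.00263) = 30.85 rad/s.
f_d = ω_d/(2π) = 4.910 Hz.

4.91 Hz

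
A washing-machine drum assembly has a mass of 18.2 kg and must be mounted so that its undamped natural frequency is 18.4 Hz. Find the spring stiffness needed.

243000 N/m

ω_n = 2πf_n = 2π × 18.4 = 115.6 rad/s.
k = m·ω_n² = 18.2 × 115.6² = 18.2 × 13370 = 243300 N/m.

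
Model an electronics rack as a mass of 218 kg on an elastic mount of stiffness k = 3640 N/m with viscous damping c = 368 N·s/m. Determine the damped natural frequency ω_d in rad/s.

4.00 rad/s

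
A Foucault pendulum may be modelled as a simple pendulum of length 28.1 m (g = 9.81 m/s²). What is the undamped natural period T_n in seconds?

For a simple pendulum ω_n = √(g/L) = √(9.81/28.1) = √0.3491 = 0.5909 rad/s.
T_n = 2π/ω_n = 6.283/0.5909 = 10.63 s.

10.6 s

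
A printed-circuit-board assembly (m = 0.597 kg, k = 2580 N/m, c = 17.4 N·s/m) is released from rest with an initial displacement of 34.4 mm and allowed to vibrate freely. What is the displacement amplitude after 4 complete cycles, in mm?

ζ = c/(2√(km)) = 17.4/(2√(2580 × 0.597)) = 17.4/78.49 = 0.2217.
Logarithmic decrement δ = 2πζ/√(1 − ζ²) = 2π × 0.2217/√(1 − 0.0491) = 1.428.
After n cycles, x_n/x₀ = e^(−nδ), so x_4 = 34.4 × e^(−4 × 1.428) = 34.4 × 0.003301 = 0.1136 mm.

0.114 mm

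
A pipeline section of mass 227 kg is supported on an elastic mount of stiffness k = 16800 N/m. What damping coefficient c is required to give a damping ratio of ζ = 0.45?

1760 N·s/m

c_c = 2√(k·m) = 2√(16800 × 227) = 3906 N·s/m.
c = ζ·c_c = 0.45 × 3906 = 1758 N·s/m.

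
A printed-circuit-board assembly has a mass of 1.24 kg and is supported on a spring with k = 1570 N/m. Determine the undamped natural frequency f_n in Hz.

ω_n = √(k/m) = √(1570/1.24) = √1266 = 35.58 rad/s.
f_n = ω_n/(2π) = 35.58/6.283 = 5.663 Hz.

5.66 Hz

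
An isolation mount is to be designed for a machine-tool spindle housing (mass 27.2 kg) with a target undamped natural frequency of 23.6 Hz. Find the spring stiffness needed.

ω_n = 2πf_n = 2π × 23.6 = 148.3 rad/s.
k = m·ω_n² = 27.2 × 148.3² = 27.2 × 21990 = 598100 N/m.

598000 N/m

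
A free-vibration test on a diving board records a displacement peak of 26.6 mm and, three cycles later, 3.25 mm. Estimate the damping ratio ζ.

Logarithmic decrement δ = (1/n)·ln(x₀/x_n) = (1/3)·ln(26.6/3.25) = (1/3)·ln(8.185) = 0.7008.
ζ = δ/√(4π² + δ²) = 0.7008/√(39.48 + 0.491) = 0.7008/6.322 = 0.1108.

0.111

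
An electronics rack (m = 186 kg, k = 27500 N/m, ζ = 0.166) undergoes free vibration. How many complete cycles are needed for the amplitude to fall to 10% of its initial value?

Logarithmic decrement δ = 2πζ/√(1 − ζ²) = 2π × 0.1660/√(1 − 0.0276) = 1.058.
x_n/x₀ = e^(−nδ) ≤ 0.1; take ln: n ≥ ln(1/0.1)/δ = 2.303/1.058 = 2.177.
So 3 complete cycles are required.

3 cycles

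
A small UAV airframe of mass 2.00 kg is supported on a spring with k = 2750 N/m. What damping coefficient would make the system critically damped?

c_c = 2√(k·m) = 2√(2750 × 2.00) = 2 × 74.16 = 148.3 N·s/m.

148 N·s/m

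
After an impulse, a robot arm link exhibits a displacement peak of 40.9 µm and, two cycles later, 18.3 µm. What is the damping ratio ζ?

0.0639

Logarithmic decrement δ = (1/n)·ln(x₀/x_n) = (1/2)·ln(40.9/18.3) = (1/2)·ln(2.235) = 0.4021.
ζ = δ/√(4π² + δ²) = 0.4021/√(39.48 + 0.162) = 0.4021/6.296 = 0.06387.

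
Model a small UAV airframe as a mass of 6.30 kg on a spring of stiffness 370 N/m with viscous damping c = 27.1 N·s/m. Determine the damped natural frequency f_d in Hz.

1.17 Hz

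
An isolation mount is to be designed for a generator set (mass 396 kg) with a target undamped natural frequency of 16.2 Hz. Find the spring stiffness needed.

4100000 N/m

ω_n = 2πf_n = 2π × 16.2 = 101.8 rad/s.
k = m·ω_n² = 396 × 101.8² = 396 × 10360 = 4103000 N/m.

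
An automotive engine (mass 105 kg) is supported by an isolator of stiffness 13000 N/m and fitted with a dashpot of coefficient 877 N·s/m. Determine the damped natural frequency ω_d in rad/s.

10.3 rad/s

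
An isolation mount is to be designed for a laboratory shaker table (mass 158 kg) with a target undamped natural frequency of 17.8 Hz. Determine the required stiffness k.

1980000 N/m

ω_n = 2πf_n = 2π × 17.8 = 111.8 rad/s.
k = m·ω_n² = 158 × 111.8² = 158 × 12510 = 1976000 N/m.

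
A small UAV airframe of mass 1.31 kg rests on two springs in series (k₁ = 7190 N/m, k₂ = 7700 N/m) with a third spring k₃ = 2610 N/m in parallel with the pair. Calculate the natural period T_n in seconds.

0.0904 s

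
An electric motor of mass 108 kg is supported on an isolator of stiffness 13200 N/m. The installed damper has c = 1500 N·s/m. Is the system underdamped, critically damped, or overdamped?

c_c = 2√(k·m) = 2388 N·s/m; ζ = c/c_c = 1500/2388 = 0.628.
Since ζ < 1 the system is underdamped.

underdamped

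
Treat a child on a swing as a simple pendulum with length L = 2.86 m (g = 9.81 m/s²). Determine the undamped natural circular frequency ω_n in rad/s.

For a simple pendulum ω_n = √(g/L) = √(9.81/2.86) = √3.430 = 1.852 rad/s.

1.85 rad/s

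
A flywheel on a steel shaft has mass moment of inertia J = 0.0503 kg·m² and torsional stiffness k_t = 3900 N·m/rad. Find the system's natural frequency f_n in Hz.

ω_n = √(k_t/J) = √(3900/0.0503) = √77530 = 278.5 rad/s.
f_n = ω_n/(2π) = 278.5/6.283 = 44.32 Hz.

44.3 Hz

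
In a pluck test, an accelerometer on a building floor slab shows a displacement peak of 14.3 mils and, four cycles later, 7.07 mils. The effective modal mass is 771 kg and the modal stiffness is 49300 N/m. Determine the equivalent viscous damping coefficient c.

Logarithmic decrement δ = (1/n)·ln(x₀/x_n) = (1/4)·ln(14.3/7.07) = (1/4)·ln(2.023) = 0.1761.
ζ = δ/√(4π² + δ²) = 0.1761/√(39.48 + 0.0310) = 0.1761/6.286 = 0.02802.
c = ζ · 2√(km) = 0.02802 × 2√(49300 × 771) = 0.02802 × 12330 = 345.5 N·s/m.

345 N·s/m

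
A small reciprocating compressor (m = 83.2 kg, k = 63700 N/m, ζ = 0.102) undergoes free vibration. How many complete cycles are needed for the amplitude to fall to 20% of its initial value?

3 cycles

Logarithmic decrement δ = 2πζ/√(1 − ζ²) = 2π × 0.1020/√(1 − 0.0104) = 0.6442.
x_n/x₀ = e^(−nδ) ≤ 0.2; take ln: n ≥ ln(1/0.2)/δ = 1.609/0.6442 = 2.498.
So 3 complete cycles are required.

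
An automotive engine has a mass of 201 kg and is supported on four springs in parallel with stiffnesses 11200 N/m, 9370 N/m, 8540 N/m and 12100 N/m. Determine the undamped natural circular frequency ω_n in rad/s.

14.3 rad/s

Parallel springs add: k_eq = 11200 + 9370 + 8540 + 12100 = 41210 N/m.
ω_n = √(k_eq/m) = √(41210/201) = √205.0 = 14.32 rad/s.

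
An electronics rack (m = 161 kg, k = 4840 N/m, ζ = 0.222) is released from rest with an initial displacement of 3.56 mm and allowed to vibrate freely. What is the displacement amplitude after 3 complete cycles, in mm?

Logarithmic decrement δ = 2πζ/√(1 − ζ²) = 2π × 0.2220/√(1 − 0.0493) = 1.431.
After n cycles, x_n/x₀ = e^(−nδ), so x_3 = 3.56 × e^(−3 × 1.431) = 3.56 × 0.01368 = 0.04871 mm.

0.0487 mm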